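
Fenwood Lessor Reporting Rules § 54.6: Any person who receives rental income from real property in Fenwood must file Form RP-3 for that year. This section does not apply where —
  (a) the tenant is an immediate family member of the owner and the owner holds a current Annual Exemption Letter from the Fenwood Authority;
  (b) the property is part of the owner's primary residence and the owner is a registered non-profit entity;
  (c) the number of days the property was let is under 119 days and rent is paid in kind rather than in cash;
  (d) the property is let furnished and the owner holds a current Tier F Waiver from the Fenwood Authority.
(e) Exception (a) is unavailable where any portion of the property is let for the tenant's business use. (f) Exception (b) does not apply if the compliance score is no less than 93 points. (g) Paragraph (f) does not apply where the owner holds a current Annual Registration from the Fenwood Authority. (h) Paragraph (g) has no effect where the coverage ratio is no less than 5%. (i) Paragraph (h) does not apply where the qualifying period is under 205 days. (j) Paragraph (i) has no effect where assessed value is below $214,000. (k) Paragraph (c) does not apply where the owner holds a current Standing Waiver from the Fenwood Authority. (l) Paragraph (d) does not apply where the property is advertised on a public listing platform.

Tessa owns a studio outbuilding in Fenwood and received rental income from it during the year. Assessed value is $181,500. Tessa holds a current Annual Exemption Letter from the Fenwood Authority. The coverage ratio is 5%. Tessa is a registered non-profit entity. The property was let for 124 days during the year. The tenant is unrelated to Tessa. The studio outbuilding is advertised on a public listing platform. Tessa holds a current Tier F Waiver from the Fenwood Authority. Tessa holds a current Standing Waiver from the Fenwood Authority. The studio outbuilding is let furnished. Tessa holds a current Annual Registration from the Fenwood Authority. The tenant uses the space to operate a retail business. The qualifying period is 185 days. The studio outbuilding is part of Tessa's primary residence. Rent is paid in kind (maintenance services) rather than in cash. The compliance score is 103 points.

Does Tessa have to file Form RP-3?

Exception (a) does not apply: the tenant is unrelated to the owner.
Exception (b)'s conditions are all satisfied: the studio outbuilding is part of the primary residence; Tessa is a registered non-profit. But: (f) applies — the compliance score is 103 points, meeting the 93 points threshold. (g) is triggered (a current Annual Registration is held), but yields to (h): (h) operates against (g): the coverage ratio is 5%, meeting the 5% threshold. (i) is triggered (the qualifying period is 185 days, under the 205 days limit), but is set aside by (j): (j) operates — assessed value is $181,500, below the $214,000 limit. So (b) is unavailable.
Exception (c) requires that the number of days the property was let is under 119 days; but the number of days the property was let is 124 days, not under 119 days, so (c) is unavailable.
All of (d)'s requirements are met (the property is let furnished; a current Tier F Waiver is held). However, paragraph (l) must be considered: (l) is triggered — the property is publicly advertised. (d) is therefore removed.
No exception is made out. Tessa falls within the general rule.

Yes — Tessa must file Form RP-3.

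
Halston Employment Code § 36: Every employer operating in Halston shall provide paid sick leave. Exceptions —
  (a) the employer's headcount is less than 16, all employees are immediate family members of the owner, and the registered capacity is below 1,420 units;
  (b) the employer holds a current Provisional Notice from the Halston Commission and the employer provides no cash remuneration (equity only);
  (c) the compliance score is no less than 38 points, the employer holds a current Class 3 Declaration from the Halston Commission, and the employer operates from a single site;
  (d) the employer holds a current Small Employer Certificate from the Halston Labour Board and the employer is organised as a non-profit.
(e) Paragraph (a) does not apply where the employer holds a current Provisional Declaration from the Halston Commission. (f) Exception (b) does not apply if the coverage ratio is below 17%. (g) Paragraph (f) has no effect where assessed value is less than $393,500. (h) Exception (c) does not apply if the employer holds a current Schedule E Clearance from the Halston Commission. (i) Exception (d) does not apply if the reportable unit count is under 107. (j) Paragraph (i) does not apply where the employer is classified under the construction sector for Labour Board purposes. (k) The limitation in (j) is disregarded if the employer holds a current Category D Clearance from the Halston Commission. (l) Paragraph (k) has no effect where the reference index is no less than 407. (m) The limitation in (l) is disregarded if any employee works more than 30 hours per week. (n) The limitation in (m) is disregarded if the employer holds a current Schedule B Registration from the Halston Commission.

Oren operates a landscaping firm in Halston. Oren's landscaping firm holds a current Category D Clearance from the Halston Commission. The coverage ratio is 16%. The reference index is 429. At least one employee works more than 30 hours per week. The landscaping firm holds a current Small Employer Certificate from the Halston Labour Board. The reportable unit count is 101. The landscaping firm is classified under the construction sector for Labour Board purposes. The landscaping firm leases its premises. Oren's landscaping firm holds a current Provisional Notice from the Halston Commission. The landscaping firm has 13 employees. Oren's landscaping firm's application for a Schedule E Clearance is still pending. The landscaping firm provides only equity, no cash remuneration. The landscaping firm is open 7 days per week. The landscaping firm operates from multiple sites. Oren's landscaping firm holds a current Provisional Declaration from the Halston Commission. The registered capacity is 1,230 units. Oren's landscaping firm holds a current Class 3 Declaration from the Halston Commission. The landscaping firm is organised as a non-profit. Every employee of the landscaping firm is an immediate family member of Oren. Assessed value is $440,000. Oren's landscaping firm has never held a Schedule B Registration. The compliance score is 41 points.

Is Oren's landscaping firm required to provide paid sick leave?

Yes — Oren's landscaping firm must provide paid sick leave.

Exception (a)'s conditions are all satisfied: the employer's headcount is 13, less than the 16 limit; every employee is an immediate family member; the registered capacity is 1,230 units, below the 1,420 units limit. But applying paragraph (e): (e) is triggered — a current Provisional Declaration is held. Exception (a) does not apply.
All of (b)'s requirements are met (a current Provisional Notice is held; remuneration is equity-only). But applying paragraphs (f)–(g): (f) is triggered — the coverage ratio is 16%, below the 17% limit. (g) is not engaged (assessed value is $440,000, not less than $393,500), so (f) stands. So (b) is unavailable.
Exception (c) requires that the employer operates from a single site; but the employer operates from multiple sites, so (c) is unavailable.
All of (d)'s requirements are met (a current Small Employer Certificate is held; the employer is a non-profit). Turning to paragraphs (i)–(n): (i) applies — the reportable unit count is 101, under the 107 limit. (j) operates (the landscaping firm is classified under the construction sector), but is set aside by (k): (k) is engaged — a current Category D Clearance is held. (l) is triggered (the reference index is 429, meeting the 407 threshold), but is itself disapplied by (m): (m) operates against (l): at least one employee exceeds 30 hours/week. (n) does not operate here (there is no Schedule B Registration in force), so (m) stands. So (d) is unavailable.
Every exception is unavailable, so the rule governs.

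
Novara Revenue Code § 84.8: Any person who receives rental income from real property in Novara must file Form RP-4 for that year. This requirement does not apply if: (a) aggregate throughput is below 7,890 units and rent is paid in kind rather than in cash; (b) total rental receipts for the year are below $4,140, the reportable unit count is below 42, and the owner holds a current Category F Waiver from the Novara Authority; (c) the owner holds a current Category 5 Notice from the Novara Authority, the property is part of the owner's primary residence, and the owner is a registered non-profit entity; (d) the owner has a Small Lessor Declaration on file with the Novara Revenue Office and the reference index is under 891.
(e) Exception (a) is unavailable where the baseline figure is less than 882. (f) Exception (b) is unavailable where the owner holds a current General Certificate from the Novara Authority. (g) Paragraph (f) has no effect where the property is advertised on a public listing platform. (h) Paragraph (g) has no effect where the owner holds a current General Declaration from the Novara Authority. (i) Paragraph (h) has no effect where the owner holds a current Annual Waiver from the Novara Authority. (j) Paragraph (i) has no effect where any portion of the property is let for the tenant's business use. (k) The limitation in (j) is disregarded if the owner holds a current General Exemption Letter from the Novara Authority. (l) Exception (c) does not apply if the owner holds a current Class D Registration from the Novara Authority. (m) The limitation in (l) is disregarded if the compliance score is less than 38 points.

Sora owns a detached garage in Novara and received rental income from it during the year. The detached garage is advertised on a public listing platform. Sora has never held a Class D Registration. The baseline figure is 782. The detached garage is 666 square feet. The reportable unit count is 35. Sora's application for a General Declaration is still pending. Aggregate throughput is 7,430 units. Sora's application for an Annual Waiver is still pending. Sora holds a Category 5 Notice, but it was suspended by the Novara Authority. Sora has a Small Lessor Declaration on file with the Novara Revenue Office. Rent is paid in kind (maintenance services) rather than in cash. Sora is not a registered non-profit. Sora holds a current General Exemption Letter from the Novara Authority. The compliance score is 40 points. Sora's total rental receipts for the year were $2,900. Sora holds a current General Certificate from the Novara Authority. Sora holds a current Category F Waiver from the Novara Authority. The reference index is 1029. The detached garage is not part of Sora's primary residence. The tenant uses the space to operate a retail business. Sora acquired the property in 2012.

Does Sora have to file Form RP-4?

All of (a)'s requirements are met (aggregate throughput is 7,430 units, below the 7,890 units limit; rent is paid in kind). But applying paragraph (e): (e) operates against (a): the baseline figure is 782, less than the 882 limit. (a) is therefore removed.
Exception (b) is satisfied on its face — total rental receipts for the year are $2,900, below the $4,140 limit; the reportable unit count is 35, below the 42 limit; a current Category F Waiver is held. Under paragraphs (f)–(k): (f) applies (a current General Certificate is held), but is set aside by (g): (g) operates against (f): the property is publicly advertised. (h) is not engaged (no current General Declaration is held), so (g) stands. Exception (b) stands.
Exception (c) does not apply: there is no Category 5 Notice in force.
Exception (d) does not apply: the reference index is 1,029, not under 891.

No — exception (b) applies; Sora is not required to file Form RP-4.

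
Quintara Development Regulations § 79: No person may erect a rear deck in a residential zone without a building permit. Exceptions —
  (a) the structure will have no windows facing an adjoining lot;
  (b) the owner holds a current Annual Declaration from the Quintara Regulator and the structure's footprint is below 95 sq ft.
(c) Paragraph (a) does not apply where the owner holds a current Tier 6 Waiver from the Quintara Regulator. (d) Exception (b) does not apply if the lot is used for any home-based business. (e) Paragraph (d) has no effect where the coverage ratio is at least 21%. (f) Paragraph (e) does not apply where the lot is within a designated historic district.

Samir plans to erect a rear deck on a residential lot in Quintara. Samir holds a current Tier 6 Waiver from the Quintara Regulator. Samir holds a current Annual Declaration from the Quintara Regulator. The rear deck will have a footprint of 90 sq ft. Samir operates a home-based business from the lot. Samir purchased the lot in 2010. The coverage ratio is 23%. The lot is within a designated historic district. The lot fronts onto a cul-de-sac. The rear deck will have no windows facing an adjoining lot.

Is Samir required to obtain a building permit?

Exception (a)'s conditions are all satisfied: no windows face an adjoining lot. Turning to paragraph (c): (c) is triggered — a current Tier 6 Waiver is held. So (a) is unavailable.
Exception (b): a current Annual Declaration is held; the structure's footprint is 90 sq ft, below the 95 sq ft limit — every condition holds. Turning to paragraphs (d)–(f): (d) operates against (b): a home-based business operates on the lot. (e) applies (the coverage ratio is 23%, meeting the 21% threshold), but yields to (f): (f) is triggered — the lot is in a historic district. (b) is therefore removed.
None of the exceptions is available; § 79 applies in full.

Yes — Samir must obtain a building permit.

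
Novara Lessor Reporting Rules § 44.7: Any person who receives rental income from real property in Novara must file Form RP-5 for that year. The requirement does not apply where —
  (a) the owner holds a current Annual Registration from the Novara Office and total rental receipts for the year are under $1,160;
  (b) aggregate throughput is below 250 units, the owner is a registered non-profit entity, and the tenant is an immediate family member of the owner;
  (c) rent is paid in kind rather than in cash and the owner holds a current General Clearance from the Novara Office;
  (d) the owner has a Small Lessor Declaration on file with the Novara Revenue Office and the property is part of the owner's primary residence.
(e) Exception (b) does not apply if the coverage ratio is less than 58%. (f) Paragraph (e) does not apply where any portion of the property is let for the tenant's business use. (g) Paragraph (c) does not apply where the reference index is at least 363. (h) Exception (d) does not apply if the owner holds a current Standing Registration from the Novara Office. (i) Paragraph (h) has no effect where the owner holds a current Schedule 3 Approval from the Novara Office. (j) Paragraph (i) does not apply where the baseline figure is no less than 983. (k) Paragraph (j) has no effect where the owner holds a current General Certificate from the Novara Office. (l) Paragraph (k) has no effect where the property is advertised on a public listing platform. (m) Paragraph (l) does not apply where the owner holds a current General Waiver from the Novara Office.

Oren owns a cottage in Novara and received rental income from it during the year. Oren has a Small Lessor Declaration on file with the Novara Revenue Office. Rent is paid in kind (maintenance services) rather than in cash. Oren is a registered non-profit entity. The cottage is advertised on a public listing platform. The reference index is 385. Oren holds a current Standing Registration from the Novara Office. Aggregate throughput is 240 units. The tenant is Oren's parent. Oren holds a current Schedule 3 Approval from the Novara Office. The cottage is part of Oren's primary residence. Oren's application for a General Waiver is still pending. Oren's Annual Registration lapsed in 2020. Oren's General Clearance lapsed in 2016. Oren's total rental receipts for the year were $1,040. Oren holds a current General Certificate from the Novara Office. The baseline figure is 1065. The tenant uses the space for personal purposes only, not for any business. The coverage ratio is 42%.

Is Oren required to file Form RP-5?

Exception (a) does not apply: no current Annual Registration is held.
Exception (b)'s conditions are all satisfied: aggregate throughput is 240 units, below the 250 units limit; Oren is a registered non-profit; the tenant is an immediate family member. However, paragraphs (e)–(f) must be considered: (e) operates against (b): the coverage ratio is 42%, less than the 58% limit. (f) is not triggered (the space is used for personal purposes only), so (e) stands. Exception (b) does not apply.
Exception (c) fails — the General Clearance is not current.
Exception (d) is satisfied on its face — a Small Lessor Declaration is on file; the cottage is part of the primary residence. But: (h) is triggered — a current Standing Registration is held. (i) would limit (h) — a current Schedule 3 Approval is held — but (j) sets (i) aside: (j) operates against (i): the baseline figure is 1,065, meeting the 983 threshold. (k) would limit (j) — a current General Certificate is held — but (l) sets (k) aside: (l) operates — the property is publicly advertised. (m) is inapplicable (the General Waiver is not current), so (l) stands. So (d) is unavailable.
No exception applies. The general rule governs.

Yes — Oren must file Form RP-5.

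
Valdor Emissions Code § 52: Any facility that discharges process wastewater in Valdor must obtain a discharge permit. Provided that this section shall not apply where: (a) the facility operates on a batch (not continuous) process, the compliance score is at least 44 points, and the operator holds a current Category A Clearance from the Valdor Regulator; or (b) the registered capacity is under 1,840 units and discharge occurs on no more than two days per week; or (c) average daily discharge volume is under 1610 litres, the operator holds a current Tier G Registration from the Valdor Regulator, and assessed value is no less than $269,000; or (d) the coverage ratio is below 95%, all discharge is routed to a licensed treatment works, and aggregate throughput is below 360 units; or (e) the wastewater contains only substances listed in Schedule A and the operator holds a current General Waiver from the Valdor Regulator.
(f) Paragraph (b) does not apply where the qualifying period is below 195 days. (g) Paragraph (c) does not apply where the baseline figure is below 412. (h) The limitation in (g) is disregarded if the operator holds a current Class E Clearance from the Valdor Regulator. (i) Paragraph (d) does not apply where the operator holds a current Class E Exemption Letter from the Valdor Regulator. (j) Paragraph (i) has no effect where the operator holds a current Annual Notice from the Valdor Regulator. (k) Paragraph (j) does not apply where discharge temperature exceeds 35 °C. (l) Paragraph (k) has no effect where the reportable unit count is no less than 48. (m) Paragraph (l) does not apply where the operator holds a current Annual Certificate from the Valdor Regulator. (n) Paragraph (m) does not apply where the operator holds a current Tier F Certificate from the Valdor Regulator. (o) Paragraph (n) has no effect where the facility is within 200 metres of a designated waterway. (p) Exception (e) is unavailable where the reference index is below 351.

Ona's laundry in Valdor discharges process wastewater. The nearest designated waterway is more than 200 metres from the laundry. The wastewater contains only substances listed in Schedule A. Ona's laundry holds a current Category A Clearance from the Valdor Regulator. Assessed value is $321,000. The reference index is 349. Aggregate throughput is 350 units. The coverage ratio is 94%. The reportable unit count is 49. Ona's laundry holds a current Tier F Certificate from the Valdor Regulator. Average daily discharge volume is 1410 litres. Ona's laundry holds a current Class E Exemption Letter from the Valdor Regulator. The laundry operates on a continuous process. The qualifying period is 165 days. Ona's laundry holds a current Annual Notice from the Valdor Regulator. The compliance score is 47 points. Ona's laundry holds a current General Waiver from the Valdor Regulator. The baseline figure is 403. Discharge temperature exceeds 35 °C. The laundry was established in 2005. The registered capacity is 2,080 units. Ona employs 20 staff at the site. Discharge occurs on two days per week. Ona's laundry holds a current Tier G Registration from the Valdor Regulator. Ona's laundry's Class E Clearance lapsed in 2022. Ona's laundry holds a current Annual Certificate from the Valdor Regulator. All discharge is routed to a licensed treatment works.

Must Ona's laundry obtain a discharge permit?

No — exception (d) applies; Ona's laundry is not required to obtain a discharge permit.

Exception (a) fails — the facility operates on a continuous process.
Exception (b) requires that the registered capacity is under 1,840 units; but the registered capacity is 2,080 units, not under 1,840 units, so (b) is unavailable.
Exception (c)'s conditions are all satisfied: average daily discharge volume is 1410 litres, under the 1610 litres limit; a current Tier G Registration is held; assessed value is $321,000, meeting the $269,000 threshold. Turning to paragraphs (g)–(h): (g) operates against (c): the baseline figure is 403, below the 412 limit. (h) does not operate here (the Class E Clearance is not current), so (g) stands. So (c) is unavailable.
Exception (d): the coverage ratio is 94%, below the 95% limit; discharge is routed to a licensed treatment works; aggregate throughput is 350 units, below the 360 units limit — every condition holds. Under paragraphs (i)–(o): (i) operates (a current Class E Exemption Letter is held), but is set aside by (j): (j) is triggered — a current Annual Notice is held. (k) is engaged (discharge temperature exceeds 35 °C), but yields to (l): (l) operates against (k): the reportable unit count is 49, meeting the 48 threshold. (m) would limit (l) — a current Annual Certificate is held — but (n) sets (m) aside: (n) operates — a current Tier F Certificate is held. (o) is not engaged (the laundry is more than 200 m from any designated waterway), so (n) stands. So (d) applies.
Exception (e) is satisfied on its face — the wastewater is Schedule-A-only; a current General Waiver is held. However, paragraph (p) must be considered: (p) operates against (e): the reference index is 349, below the 351 limit. Exception (e) does not apply.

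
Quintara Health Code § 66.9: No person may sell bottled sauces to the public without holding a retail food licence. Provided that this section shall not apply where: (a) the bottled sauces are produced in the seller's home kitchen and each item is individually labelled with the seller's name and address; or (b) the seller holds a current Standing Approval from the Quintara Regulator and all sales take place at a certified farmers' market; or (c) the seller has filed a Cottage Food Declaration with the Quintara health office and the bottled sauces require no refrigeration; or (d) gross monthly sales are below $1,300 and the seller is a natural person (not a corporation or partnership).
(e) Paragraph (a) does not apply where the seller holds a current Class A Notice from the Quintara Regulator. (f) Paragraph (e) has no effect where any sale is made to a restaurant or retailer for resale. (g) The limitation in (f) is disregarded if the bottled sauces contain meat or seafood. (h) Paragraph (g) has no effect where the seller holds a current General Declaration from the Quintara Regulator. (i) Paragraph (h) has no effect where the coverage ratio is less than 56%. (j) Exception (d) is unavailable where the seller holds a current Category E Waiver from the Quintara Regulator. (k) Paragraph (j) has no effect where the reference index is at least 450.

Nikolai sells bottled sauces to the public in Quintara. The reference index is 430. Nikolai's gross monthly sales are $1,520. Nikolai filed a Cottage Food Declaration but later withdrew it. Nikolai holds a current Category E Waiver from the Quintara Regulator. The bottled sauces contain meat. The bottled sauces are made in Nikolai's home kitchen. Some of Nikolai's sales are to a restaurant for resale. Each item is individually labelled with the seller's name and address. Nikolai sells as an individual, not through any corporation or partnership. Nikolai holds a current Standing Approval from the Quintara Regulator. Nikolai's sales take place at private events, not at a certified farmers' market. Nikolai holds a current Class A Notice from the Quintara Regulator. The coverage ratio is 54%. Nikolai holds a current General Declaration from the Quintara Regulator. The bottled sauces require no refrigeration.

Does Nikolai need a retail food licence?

All of (a)'s requirements are met (the bottled sauces are home-kitchen produced; items are individually labelled). But: (e) operates against (a): a current Class A Notice is held. (f) operates (some sales are to a restaurant for resale), but is overridden by (g): (g) operates — the bottled sauces contain meat. (h) is engaged (a current General Declaration is held), but is overridden by (i): (i) operates against (h): the coverage ratio is 54%, less than the 56% limit. Exception (a) does not apply.
Exception (b) fails — sales are at private events, not a certified farmers' market.
Exception (c) requires that the seller has filed a Cottage Food Declaration with the Quintara health office; but the Cottage Food Declaration was withdrawn, so (c) is unavailable.
Exception (d) does not apply: gross monthly sales are $1,520, not below $1,300.
None of the exceptions is available; § 66.9 applies in full.

Yes — Nikolai must hold a retail food licence.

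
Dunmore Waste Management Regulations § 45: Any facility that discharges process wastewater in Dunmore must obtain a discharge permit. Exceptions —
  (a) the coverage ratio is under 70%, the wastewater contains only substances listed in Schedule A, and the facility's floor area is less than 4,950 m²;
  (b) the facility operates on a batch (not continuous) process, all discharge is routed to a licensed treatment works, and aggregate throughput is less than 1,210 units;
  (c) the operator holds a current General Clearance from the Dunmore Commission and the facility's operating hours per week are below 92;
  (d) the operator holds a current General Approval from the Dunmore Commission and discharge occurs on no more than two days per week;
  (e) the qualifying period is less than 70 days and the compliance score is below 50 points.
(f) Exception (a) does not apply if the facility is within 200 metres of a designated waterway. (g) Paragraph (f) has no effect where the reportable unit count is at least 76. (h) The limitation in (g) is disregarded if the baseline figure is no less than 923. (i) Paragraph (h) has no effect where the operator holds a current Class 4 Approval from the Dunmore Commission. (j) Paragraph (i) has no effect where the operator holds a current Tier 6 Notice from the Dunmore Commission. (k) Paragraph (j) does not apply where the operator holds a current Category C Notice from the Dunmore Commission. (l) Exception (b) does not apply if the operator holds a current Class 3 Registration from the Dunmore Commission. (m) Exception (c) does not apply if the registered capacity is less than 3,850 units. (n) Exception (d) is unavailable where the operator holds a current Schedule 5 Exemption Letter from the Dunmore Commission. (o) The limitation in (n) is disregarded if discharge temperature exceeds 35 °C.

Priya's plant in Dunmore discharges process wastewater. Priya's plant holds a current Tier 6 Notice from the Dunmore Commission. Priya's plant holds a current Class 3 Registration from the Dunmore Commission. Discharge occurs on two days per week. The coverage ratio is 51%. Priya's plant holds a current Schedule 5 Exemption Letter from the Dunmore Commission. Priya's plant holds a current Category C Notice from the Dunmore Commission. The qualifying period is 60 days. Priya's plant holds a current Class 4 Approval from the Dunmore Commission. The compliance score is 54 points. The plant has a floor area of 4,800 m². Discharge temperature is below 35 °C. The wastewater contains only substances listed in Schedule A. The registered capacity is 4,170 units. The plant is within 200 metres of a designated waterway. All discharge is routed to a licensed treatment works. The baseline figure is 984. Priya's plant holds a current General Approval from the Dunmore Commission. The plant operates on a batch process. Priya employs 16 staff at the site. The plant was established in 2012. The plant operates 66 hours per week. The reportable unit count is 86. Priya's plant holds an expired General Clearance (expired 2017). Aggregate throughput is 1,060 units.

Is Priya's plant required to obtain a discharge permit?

No — exception (a) applies; Priya's plant is not required to obtain a discharge permit.

Exception (a)'s conditions are all satisfied: the coverage ratio is 51%, under the 70% limit; the wastewater is Schedule-A-only; the facility's floor area is 4,800 m², less than the 4,950 m² limit. Considering the limiting provisions: (f) would limit (a) — the plant is within 200 m of a designated waterway — but (g) sets (f) aside: (g) is engaged — the reportable unit count is 86, meeting the 76 threshold. (h) is triggered (the baseline figure is 984, meeting the 923 threshold), but is displaced by (i): (i) operates against (h): a current Class 4 Approval is held. (j) applies (a current Tier 6 Notice is held), but is set aside by (k): (k) operates — a current Category C Notice is held. So (a) applies.
Exception (b)'s conditions are all satisfied: the facility operates on a batch process; discharge is routed to a licensed treatment works; aggregate throughput is 1,060 units, less than the 1,210 units limit. Turning to paragraph (l): (l) applies — a current Class 3 Registration is held. Exception (b) does not apply.
Exception (c) requires that the operator holds a current General Clearance from the Dunmore Commission; but there is no General Clearance in force, so (c) is unavailable.
All of (d)'s requirements are met (a current General Approval is held; discharge occurs on no more than two days per week). But applying paragraphs (n)–(o): (n) operates against (d): a current Schedule 5 Exemption Letter is held. (o) is not engaged (discharge temperature is below 35 °C), so (n) stands. So (d) is unavailable.
Exception (e) requires that the compliance score is below 50 points; but the compliance score is 54 points, not below 50 points, so (e) is unavailable.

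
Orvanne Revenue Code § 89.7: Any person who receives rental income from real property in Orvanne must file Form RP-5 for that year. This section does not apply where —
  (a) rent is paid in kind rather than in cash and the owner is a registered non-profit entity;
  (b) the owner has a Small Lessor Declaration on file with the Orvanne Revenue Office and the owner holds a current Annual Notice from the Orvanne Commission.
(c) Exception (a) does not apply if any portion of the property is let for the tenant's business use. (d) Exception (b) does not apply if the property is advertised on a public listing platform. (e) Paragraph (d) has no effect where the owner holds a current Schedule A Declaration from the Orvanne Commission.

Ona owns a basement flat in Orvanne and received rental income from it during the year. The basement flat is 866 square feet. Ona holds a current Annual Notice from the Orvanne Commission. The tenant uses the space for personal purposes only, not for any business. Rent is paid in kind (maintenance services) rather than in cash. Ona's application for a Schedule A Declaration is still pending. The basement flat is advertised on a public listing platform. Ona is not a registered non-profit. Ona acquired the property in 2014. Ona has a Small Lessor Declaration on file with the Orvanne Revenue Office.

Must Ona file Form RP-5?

Exception (a) requires that the owner is a registered non-profit entity; but Ona is not a registered non-profit, so (a) is unavailable.
All of (b)'s requirements are met (a Small Lessor Declaration is on file; a current Annual Notice is held). However, paragraphs (d)–(e) must be considered: (d) operates against (b): the property is publicly advertised. (e) is inapplicable (the Schedule A Declaration is not current), so (d) stands. Exception (b) does not apply.
None of the exceptions is available; § 89.7 applies in full.

Yes — Ona must file Form RP-5.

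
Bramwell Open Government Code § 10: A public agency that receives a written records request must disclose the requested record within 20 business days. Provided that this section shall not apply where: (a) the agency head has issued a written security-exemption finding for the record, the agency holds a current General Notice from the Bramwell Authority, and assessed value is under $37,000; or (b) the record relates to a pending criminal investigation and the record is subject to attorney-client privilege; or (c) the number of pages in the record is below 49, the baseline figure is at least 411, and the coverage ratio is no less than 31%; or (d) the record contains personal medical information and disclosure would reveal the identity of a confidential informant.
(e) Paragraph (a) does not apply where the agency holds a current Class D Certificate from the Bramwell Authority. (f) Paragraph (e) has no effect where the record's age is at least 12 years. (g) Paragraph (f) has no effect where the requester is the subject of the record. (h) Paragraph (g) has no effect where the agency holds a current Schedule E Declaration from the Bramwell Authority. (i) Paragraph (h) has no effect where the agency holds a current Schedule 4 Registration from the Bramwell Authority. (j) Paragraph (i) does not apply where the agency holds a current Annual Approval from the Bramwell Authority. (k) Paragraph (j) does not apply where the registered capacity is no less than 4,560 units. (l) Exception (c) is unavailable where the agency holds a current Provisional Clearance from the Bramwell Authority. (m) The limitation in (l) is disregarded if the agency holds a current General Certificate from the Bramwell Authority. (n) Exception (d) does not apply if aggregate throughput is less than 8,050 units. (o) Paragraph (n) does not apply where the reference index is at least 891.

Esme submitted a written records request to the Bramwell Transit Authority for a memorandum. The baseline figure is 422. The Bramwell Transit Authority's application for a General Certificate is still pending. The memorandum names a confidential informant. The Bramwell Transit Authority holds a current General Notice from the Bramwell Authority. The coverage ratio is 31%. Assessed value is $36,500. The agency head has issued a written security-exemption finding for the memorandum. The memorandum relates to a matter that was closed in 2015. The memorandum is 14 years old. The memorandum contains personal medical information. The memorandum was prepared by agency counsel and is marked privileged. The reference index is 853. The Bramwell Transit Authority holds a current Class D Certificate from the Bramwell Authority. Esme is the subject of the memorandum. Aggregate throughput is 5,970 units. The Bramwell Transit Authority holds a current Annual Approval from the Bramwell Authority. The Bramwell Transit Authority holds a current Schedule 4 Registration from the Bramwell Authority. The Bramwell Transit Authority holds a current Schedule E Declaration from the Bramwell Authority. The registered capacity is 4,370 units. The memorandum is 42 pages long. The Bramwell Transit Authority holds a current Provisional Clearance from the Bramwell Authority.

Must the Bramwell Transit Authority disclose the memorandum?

All of (a)'s requirements are met (a written security-exemption finding has been issued; a current General Notice is held; assessed value is $36,500, under the $37,000 limit). Considering the limiting provisions: (e) applies (a current Class D Certificate is held), but is overridden by (f): (f) applies — the record's age is 14 years, meeting the 12 years threshold. (g) would limit (f) — Esme is the subject of the memorandum — but (h) sets (g) aside: (h) operates against (g): a current Schedule E Declaration is held. (i) would limit (h) — a current Schedule 4 Registration is held — but (j) sets (i) aside: (j) operates against (i): a current Annual Approval is held. (k) is not engaged (the registered capacity is 4,370 units, short of 4,560 units), so (j) stands. (a) remains available.
Exception (b) requires that the record relates to a pending criminal investigation; but the memorandum relates to a closed matter, so (b) is unavailable.
Exception (c) is satisfied on its face — the number of pages in the record is 42, below the 49 limit; the baseline figure is 422, meeting the 411 threshold; the coverage ratio is 31%, meeting the 31% threshold. But: (l) is engaged — a current Provisional Clearance is held. (m) is not triggered (there is no General Certificate in force), so (l) stands. So (c) is unavailable.
All of (d)'s requirements are met (the memorandum contains personal medical information; the memorandum names a confidential informant). But: (n) operates — aggregate throughput is 5,970 units, less than the 8,050 units limit. (o), which would lift (n), is not engaged — the reference index is 853, short of 891. Exception (d) does not apply.

No — exception (a) applies; the Bramwell Transit Authority is not required to disclose the memorandum.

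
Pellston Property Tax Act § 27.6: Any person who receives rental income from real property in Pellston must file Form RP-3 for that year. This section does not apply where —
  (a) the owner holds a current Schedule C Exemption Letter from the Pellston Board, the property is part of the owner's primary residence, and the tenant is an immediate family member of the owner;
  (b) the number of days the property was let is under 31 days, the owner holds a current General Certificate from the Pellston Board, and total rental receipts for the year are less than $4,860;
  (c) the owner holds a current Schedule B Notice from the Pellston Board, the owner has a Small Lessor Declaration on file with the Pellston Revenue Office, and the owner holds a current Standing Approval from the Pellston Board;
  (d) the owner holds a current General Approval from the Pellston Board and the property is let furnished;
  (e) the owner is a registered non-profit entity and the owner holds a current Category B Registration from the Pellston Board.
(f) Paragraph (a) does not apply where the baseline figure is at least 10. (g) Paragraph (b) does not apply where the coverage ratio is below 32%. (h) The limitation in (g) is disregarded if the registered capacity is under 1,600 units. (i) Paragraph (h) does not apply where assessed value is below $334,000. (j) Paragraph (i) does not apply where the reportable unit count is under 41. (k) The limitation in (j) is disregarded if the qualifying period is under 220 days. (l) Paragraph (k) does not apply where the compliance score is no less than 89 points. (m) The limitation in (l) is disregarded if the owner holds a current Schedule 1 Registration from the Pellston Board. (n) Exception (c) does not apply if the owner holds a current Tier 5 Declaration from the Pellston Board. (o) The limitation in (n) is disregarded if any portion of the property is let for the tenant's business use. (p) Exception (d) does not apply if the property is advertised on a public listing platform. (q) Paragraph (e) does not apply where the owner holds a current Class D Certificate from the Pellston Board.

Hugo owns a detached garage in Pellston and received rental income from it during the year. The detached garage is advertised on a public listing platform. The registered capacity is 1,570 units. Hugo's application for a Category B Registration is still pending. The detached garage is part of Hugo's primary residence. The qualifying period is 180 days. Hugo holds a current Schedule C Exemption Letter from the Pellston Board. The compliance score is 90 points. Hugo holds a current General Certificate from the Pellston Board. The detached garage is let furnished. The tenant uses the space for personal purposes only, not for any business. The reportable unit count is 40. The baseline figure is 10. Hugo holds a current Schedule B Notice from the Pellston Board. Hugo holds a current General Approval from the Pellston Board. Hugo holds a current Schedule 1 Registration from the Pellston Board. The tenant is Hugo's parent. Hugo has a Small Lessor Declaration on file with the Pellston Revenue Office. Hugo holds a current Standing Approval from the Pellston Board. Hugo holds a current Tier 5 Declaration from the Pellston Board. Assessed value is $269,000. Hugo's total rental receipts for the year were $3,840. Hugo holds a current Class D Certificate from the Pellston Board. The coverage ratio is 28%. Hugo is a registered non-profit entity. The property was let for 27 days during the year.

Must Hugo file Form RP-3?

Yes — Hugo must file Form RP-3.

All of (a)'s requirements are met (a current Schedule C Exemption Letter is held; the detached garage is part of the primary residence; the tenant is an immediate family member). But applying paragraph (f): (f) operates against (a): the baseline figure is 10, meeting the 10 threshold. Exception (a) does not apply.
Exception (b)'s conditions are all satisfied: the number of days the property was let is 27 days, under the 31 days limit; a current General Certificate is held; total rental receipts for the year are $3,840, less than the $4,860 limit. Turning to paragraphs (g)–(m): (g) operates against (b): the coverage ratio is 28%, below the 32% limit. (h) is engaged (the registered capacity is 1,570 units, under the 1,600 units limit), but yields to (i): (i) operates against (h): assessed value is $269,000, below the $334,000 limit. (j) operates (the reportable unit count is 40, under the 41 limit), but yields to (k): (k) applies — the qualifying period is 180 days, under the 220 days limit. (l) is engaged (the compliance score is 90 points, meeting the 89 points threshold), but is set aside by (m): (m) operates against (l): a current Schedule 1 Registration is held. (b) is therefore removed.
Exception (c)'s conditions are all satisfied: a current Schedule B Notice is held; a Small Lessor Declaration is on file; a current Standing Approval is held. But applying paragraphs (n)–(o): (n) applies — a current Tier 5 Declaration is held. (o), which would lift (n), is inapplicable — the space is used for personal purposes only. (c) is therefore removed.
Exception (d)'s conditions are all satisfied: a current General Approval is held; the property is let furnished. However, paragraph (p) must be considered: (p) operates against (d): the property is publicly advertised. So (d) is unavailable.
Exception (e) does not apply: no current Category B Registration is held.
No exception displaces § 27.6.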